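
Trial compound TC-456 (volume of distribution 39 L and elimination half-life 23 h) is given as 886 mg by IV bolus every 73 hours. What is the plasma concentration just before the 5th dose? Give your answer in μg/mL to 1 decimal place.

f = (1/2)^(τ/t½) = (1/2)^(73/23) ≈ 0.1108.
C₀ = D/Vd = 886/39 ≈ 22.718 μg/mL.
Before the 5th dose, 4 doses have been given. Superposition: Cmin = C₀·(f + f² + … + f^4).
≈ 22.718 × (0.1108 + 0.0123 + 0.0014 + 0.0002) ≈ 22.718 × 0.1247 ≈ 2.833 μg/mL.

2.8 μg/mL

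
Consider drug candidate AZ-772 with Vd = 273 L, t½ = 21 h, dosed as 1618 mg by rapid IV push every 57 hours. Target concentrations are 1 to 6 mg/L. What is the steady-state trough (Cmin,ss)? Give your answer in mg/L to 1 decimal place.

1.1 mg/L

τ/t½ = 57/21 ≈ 2.7143, so fraction remaining f = (1/2)^(57/21) ≈ 0.1524.
Single-dose peak C₀ = D/Vd = 1618/273 ≈ 5.927 mg/L.
Steady-state trough Cmin,ss = C₀·f/(1−f) ≈ 5.927 × 0.1524/0.8476 ≈ 1.066 mg/L.
Trough 1.1 mg/L vs MEC 1 mg/L: adequate.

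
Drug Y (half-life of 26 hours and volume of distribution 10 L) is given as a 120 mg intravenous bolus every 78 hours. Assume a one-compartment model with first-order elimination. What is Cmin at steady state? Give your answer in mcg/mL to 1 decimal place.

1.7 mcg/mL

The dosing interval is 3 half-lives, so f = 2^(−3) = 0.125.
At steady state, R = 1/(1 − 0.125) = 8/7.
Single-dose peak C₀ = D/Vd = 120/10 = 12 mcg/mL.
Steady-state peak Cmax,ss = C₀·R = 12 × 8/7 ≈ 13.714 mcg/mL.
Steady-state trough Cmin,ss = Cmax,ss·f ≈ 13.714 × 0.125 ≈ 1.714 mcg/mL.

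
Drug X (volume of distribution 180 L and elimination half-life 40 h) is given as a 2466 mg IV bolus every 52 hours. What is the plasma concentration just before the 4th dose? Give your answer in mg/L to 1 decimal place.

8.7 mg/L

f = (1/2)^(τ/t½) = (1/2)^(52/40) ≈ 0.4061.
C₀ = D/Vd = 2466/180 ≈ 13.700 mg/L.
Before the 4th dose, 3 doses have been given. Superposition: Cmin = C₀·(f + f² + … + f^3).
≈ 13.700 × (0.4061 + 0.1649 + 0.0670) ≈ 13.700 × 0.6380 ≈ 8.741 mg/L.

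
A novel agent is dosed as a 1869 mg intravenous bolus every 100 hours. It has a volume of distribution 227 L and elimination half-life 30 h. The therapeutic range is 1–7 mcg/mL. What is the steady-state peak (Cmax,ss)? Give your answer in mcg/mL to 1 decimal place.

Over one 100-h interval, 100/30 ≈ 3.3333 half-lives elapse, leaving f ≈ 0.0992 of each dose.
Accumulation ratio R = 1/(1 − f) ≈ 1/0.9008 ≈ 1.1101.
Each bolus raises the concentration by D/Vd = 1869/227 ≈ 8.233 mcg/mL.
Steady-state peak Cmax,ss = C₀·R ≈ 8.233 × 1.1101 ≈ 9.139 mcg/mL.
Peak 9.1 mcg/mL vs MTC 7 mcg/mL: exceeds toxic threshold.

9.1 mcg/mL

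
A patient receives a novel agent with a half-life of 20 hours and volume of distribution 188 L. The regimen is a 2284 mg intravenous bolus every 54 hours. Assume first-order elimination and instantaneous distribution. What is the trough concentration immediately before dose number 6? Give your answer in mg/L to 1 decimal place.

f = (1/2)^(τ/t½) = (1/2)^(54/20) ≈ 0.1539.
C₀ = D/Vd = 2284/188 ≈ 12.149 mg/L.
Before the 6th dose, 5 doses have been given. Superposition: Cmin = C₀·(f + f² + … + f^5).
≈ 12.149 × (0.1539 + 0.0237 + 0.0036 + 0.0006 + 0.0001) ≈ 12.149 × 0.1819 ≈ 2.210 mg/L.

2.2 mg/L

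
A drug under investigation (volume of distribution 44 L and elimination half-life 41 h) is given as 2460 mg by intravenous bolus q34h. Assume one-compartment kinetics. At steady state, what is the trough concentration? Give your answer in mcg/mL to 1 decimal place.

72.0 mcg/mL

k = ln2/t½ = ln2/41 ≈ 0.016906 h⁻¹; fraction remaining f = e^(−kτ) = e^(−0.016906×34) ≈ 0.5628.
Single-dose peak C₀ = D/Vd = 2460/44 ≈ 55.909 mcg/mL.
Steady-state trough Cmin,ss = C₀·f/(1−f) ≈ 55.909 × 0.5628/0.4372 ≈ 71.971 mcg/mL.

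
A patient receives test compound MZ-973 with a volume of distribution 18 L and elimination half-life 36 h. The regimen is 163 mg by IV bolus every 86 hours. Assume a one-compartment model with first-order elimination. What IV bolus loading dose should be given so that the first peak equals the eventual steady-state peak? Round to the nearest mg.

201 mg

f = (1/2)^(86/36) ≈ 0.190929; accumulation ratio R = 1/(1−f) ≈ 1.23599.
Loading dose to hit Cmax,ss on first dose: D_load = D_maint·R ≈ 163 × 1.23599 ≈ 201.47 mg.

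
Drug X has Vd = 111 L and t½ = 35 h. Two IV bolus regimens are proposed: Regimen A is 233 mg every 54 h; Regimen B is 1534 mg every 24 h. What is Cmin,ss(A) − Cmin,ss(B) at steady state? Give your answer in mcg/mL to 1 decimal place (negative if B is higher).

Regimen A: f = (1/2)^(54/35) ≈ 0.3432; Cmin,ss = (233/111)·f/(1−f) ≈ 1.097 mcg/mL.
Regimen B: f = (1/2)^(24/35) ≈ 0.6217; Cmin,ss = (1534/111)·f/(1−f) ≈ 22.712 mcg/mL.
Difference ≈ 1.097 − 22.712 ≈ -21.615 mcg/mL.

-21.6 mcg/mL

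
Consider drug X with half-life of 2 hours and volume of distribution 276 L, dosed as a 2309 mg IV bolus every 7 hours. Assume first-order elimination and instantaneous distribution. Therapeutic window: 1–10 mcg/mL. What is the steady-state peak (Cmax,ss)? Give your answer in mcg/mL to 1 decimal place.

9.2 mcg/mL

τ/t½ = 7/2 ≈ 3.5, so fraction remaining f = (1/2)^(7/2) ≈ 0.0884.
Accumulation ratio R = 1/(1 − f) ≈ 1/0.9116 ≈ 1.0970.
Single-dose peak C₀ = D/Vd = 2309/276 ≈ 8.366 mcg/mL.
Cmax,ss = C₀/(1 − f) ≈ 8.366/0.9116 ≈ 9.177 mcg/mL.
Peak 9.2 mcg/mL vs MTC 10 mcg/mL: below toxic threshold.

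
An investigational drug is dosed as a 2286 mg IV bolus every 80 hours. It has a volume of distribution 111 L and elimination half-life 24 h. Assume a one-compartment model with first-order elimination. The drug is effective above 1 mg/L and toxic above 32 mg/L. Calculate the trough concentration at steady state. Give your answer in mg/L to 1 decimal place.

k = ln2/t½ = ln2/24 ≈ 0.028881 h⁻¹; fraction remaining f = e^(−kτ) = e^(−0.028881×80) ≈ 0.0992.
At steady state, accumulation factor R = 1/(1 − e^(−kτ)) ≈ 1.1101.
Single-dose peak C₀ = D/Vd = 2286/111 ≈ 20.595 mg/L.
Steady-state peak Cmax,ss = C₀·R ≈ 20.595 × 1.1101 ≈ 22.863 mg/L.
One interval later, Cmin,ss = Cmax,ss·e^(−kτ) ≈ 22.863 × 0.0992 ≈ 2.268 mg/L.
Trough 2.3 mg/L vs MEC 1 mg/L: adequate.

2.3 mg/L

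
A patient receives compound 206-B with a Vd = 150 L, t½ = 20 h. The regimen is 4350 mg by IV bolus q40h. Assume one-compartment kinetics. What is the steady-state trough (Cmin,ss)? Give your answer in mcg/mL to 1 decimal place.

9.7 mcg/mL

The dosing interval is 2 half-lives, so f = 2^(−2) = 0.25.
At steady state, R = 1/(1 − 0.25) = 4/3.
Single-dose peak C₀ = D/Vd = 4350/150 = 29 mcg/mL.
Steady-state peak Cmax,ss = C₀·R = 29 × 4/3 ≈ 38.667 mcg/mL.
Steady-state trough Cmin,ss = Cmax,ss·f ≈ 38.667 × 0.25 ≈ 9.667 mcg/mL.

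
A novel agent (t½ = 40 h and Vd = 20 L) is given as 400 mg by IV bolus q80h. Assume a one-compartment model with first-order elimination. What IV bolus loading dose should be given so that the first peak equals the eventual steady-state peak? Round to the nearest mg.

f = (1/2)^(80/40) ≈ 0.250000; accumulation ratio R = 1/(1−f) ≈ 1.33333.
Loading dose to hit Cmax,ss on first dose: D_load = D_maint·R ≈ 400 × 1.33333 ≈ 533.33 mg.

533 mg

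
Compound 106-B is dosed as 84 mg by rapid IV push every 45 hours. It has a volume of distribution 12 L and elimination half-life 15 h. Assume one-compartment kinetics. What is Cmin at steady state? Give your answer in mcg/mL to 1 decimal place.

The dosing interval is 3 half-lives, so f = 2^(−3) = 0.125.
At steady state, R = 1/(1 − 0.125) = 8/7.
Single-dose peak C₀ = D/Vd = 84/12 = 7 mcg/mL.
Steady-state peak Cmax,ss = C₀·R = 7 × 8/7 ≈ 8.000 mcg/mL.
Steady-state trough Cmin,ss = Cmax,ss·f ≈ 8.000 × 0.125 ≈ 1.000 mcg/mL.

1.0 mcg/mL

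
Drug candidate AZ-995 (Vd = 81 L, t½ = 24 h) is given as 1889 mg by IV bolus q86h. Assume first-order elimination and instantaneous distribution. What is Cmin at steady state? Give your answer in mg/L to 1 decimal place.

2.1 mg/L

Over one 86-h interval, 86/24 ≈ 3.5833 half-lives elapse, leaving f ≈ 0.0834 of each dose.
Each bolus raises the concentration by D/Vd = 1889/81 ≈ 23.321 mg/L.
Steady-state trough Cmin,ss = C₀·f/(1−f) ≈ 23.321 × 0.0834/0.9166 ≈ 2.122 mg/L.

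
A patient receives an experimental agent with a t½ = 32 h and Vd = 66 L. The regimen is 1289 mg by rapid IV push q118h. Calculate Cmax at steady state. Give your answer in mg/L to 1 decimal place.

21.2 mg/L

τ/t½ = 118/32 ≈ 3.6875, so fraction remaining f = (1/2)^(118/32) ≈ 0.0776.
At steady state, accumulation factor R = 1/(1 − e^(−kτ)) ≈ 1.0841.
Single-dose peak C₀ = D/Vd = 1289/66 ≈ 19.530 mg/L.
Cmax,ss = C₀/(1 − f) ≈ 19.530/0.9224 ≈ 21.173 mg/L.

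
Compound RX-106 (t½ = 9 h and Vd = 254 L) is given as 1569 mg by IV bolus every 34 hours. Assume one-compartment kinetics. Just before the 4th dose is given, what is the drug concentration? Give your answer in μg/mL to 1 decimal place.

f = (1/2)^(τ/t½) = (1/2)^(34/9) ≈ 0.0729.
C₀ = D/Vd = 1569/254 ≈ 6.177 μg/mL.
Before the 4th dose, 3 doses have been given. Superposition: Cmin = C₀·(f + f² + … + f^3).
≈ 6.177 × (0.0729 + 0.0053 + 0.0004) ≈ 6.177 × 0.0786 ≈ 0.486 μg/mL.

0.5 μg/mL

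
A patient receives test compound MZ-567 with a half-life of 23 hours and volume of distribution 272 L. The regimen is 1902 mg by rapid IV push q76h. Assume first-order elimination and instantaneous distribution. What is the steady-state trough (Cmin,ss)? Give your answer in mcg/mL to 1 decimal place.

0.8 mcg/mL

k = ln2/t½ = ln2/23 ≈ 0.030137 h⁻¹; fraction remaining f = e^(−kτ) = e^(−0.030137×76) ≈ 0.1012.
Accumulation ratio R = 1/(1 − f) ≈ 1/0.8988 ≈ 1.1126.
Single-dose peak C₀ = D/Vd = 1902/272 ≈ 6.993 mcg/mL.
Cmax,ss = C₀/(1 − f) ≈ 6.993/0.8988 ≈ 7.780 mcg/mL.
Steady-state trough Cmin,ss = Cmax,ss·f ≈ 7.780 × 0.1012 ≈ 0.787 mcg/mL.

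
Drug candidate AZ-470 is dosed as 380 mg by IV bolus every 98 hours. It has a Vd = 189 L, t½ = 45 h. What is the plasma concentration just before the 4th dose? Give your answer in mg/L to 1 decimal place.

f = (1/2)^(τ/t½) = (1/2)^(98/45) ≈ 0.2210.
C₀ = D/Vd = 380/189 ≈ 2.011 mg/L.
Before the 4th dose, 3 doses have been given. Superposition: Cmin = C₀·(f + f² + … + f^3).
≈ 2.011 × (0.2210 + 0.0488 + 0.0108) ≈ 2.011 × 0.2806 ≈ 0.564 mg/L.

0.6 mg/L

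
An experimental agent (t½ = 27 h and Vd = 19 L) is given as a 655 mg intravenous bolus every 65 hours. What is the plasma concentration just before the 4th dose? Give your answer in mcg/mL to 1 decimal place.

f = (1/2)^(τ/t½) = (1/2)^(65/27) ≈ 0.1885.
C₀ = D/Vd = 655/19 ≈ 34.474 mcg/mL.
Before the 4th dose, 3 doses have been given. Superposition: Cmin = C₀·(f + f² + … + f^3).
≈ 34.474 × (0.1885 + 0.0355 + 0.0067) ≈ 34.474 × 0.2307 ≈ 7.953 mcg/mL.

8.0 mcg/mL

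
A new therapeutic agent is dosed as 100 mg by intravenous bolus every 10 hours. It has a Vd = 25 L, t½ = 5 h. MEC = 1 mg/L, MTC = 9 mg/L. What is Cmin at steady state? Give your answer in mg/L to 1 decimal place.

The dosing interval is 2 half-lives, so f = 2^(−2) = 0.25.
At steady state, R = 1/(1 − 0.25) = 4/3.
Single-dose peak C₀ = D/Vd = 100/25 = 4 mg/L.
Steady-state peak Cmax,ss = C₀·R = 4 × 4/3 ≈ 5.333 mg/L.
Steady-state trough Cmin,ss = Cmax,ss·f ≈ 5.333 × 0.25 ≈ 1.333 mg/L.
Trough 1.3 mg/L vs MEC 1 mg/L: adequate.

1.3 mg/L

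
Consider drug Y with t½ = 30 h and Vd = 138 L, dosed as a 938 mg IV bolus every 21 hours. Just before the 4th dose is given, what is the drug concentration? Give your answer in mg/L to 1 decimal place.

8.3 mg/L

f = (1/2)^(τ/t½) = (1/2)^(21/30) ≈ 0.6156.
C₀ = D/Vd = 938/138 ≈ 6.797 mg/L.
Before the 4th dose, 3 doses have been given. Superposition: Cmin = C₀·(f + f² + … + f^3).
≈ 6.797 × (0.6156 + 0.3790 + 0.2333) ≈ 6.797 × 1.2279 ≈ 8.346 mg/L.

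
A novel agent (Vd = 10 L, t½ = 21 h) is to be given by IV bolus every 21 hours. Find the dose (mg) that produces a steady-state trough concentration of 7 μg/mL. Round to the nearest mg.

τ/t½ = 21/21 ≈ 1, so f = (1/2)^(21/21) ≈ 0.500000.
Cmin,ss = (D/Vd)·f/(1−f), so D = Cmin,ss·Vd·(1−f)/f.
D = 7 × 10 × (1−f)/f ≈ 7 × 10 × 1.00000 ≈ 70.00 mg.

70 mg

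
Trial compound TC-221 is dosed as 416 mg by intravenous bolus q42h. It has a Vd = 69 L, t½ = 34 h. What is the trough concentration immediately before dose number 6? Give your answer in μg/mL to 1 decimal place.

f = (1/2)^(τ/t½) = (1/2)^(42/34) ≈ 0.4248.
C₀ = D/Vd = 416/69 ≈ 6.029 μg/mL.
Before the 6th dose, 5 doses have been given. Superposition: Cmin = C₀·(f + f² + … + f^5).
≈ 6.029 × (0.4248 + 0.1805 + 0.0767 + 0.0326 + 0.0138) ≈ 6.029 × 0.7284 ≈ 4.392 μg/mL.

4.4 μg/mL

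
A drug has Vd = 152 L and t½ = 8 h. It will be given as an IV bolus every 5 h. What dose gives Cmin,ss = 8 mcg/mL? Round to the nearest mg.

τ/t½ = 5/8 ≈ 0.625, so f = (1/2)^(5/8) ≈ 0.648420.
Cmin,ss = (D/Vd)·f/(1−f), so D = Cmin,ss·Vd·(1−f)/f.
D = 8 × 152 × (1−f)/f ≈ 8 × 152 × 0.54221 ≈ 659.33 mg.

659 mg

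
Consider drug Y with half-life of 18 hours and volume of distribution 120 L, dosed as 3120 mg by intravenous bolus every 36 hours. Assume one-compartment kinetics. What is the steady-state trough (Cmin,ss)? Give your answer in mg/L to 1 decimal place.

The dosing interval is 2 half-lives, so f = 2^(−2) = 0.25.
Accumulation ratio R = 1/(1 − f) = 1/0.75 = 4/3.
Single-dose peak C₀ = D/Vd = 3120/120 = 26 mg/L.
Steady-state peak Cmax,ss = C₀·R = 26 × 4/3 ≈ 34.667 mg/L.
Steady-state trough Cmin,ss = Cmax,ss·f ≈ 34.667 × 0.25 ≈ 8.667 mg/L.

8.7 mg/L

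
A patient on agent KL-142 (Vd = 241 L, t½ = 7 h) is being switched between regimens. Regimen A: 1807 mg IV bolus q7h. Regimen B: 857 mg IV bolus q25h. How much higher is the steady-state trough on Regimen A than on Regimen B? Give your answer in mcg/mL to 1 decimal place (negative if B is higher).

7.2 mcg/mL

Regimen A: f = (1/2)^(7/7) ≈ 0.5000; Cmin,ss = (1807/241)·f/(1−f) ≈ 7.498 mcg/mL.
Regimen B: f = (1/2)^(25/7) ≈ 0.0841; Cmin,ss = (857/241)·f/(1−f) ≈ 0.327 mcg/mL.
Difference ≈ 7.498 − 0.327 ≈ 7.171 mcg/mL.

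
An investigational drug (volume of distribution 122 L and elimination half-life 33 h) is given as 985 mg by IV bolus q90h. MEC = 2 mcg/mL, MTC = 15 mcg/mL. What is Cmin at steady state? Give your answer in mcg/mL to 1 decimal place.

1.4 mcg/mL

k = ln2/t½ = ln2/33 ≈ 0.021004 h⁻¹; fraction remaining f = e^(−kτ) = e^(−0.021004×90) ≈ 0.1510.
At steady state, accumulation factor R = 1/(1 − e^(−kτ)) ≈ 1.1779.
Each bolus raises the concentration by D/Vd = 985/122 ≈ 8.074 mcg/mL.
Steady-state peak Cmax,ss = C₀·R ≈ 8.074 × 1.1779 ≈ 9.510 mcg/mL.
Steady-state trough Cmin,ss = Cmax,ss·f ≈ 9.510 × 0.1510 ≈ 1.436 mcg/mL.
Trough 1.4 mcg/mL vs MEC 2 mcg/mL: subtherapeutic.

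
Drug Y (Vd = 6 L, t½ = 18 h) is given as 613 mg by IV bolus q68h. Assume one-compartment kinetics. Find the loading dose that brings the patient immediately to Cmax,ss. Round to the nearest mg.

661 mg

f = (1/2)^(68/18) ≈ 0.072908; accumulation ratio R = 1/(1−f) ≈ 1.07864.
Loading dose to hit Cmax,ss on first dose: D_load = D_maint·R ≈ 613 × 1.07864 ≈ 661.21 mg.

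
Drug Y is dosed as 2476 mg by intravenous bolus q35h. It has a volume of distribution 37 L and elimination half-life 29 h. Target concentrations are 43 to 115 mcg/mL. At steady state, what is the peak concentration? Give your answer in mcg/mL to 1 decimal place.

k = ln2/t½ = ln2/29 ≈ 0.023902 h⁻¹; fraction remaining f = e^(−kτ) = e^(−0.023902×35) ≈ 0.4332.
Accumulation ratio R = 1/(1 − f) ≈ 1/0.5668 ≈ 1.7643.
Each bolus raises the concentration by D/Vd = 2476/37 ≈ 66.919 mcg/mL.
Steady-state peak Cmax,ss = C₀·R ≈ 66.919 × 1.7643 ≈ 118.065 mcg/mL.
Peak 118.1 mcg/mL vs MTC 115 mcg/mL: exceeds toxic threshold.

118.1 mcg/mL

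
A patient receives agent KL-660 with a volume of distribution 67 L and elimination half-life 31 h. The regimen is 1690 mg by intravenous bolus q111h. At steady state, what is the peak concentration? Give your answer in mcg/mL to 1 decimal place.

Over one 111-h interval, 111/31 ≈ 3.5806 half-lives elapse, leaving f ≈ 0.0836 of each dose.
At steady state, accumulation factor R = 1/(1 − e^(−kτ)) ≈ 1.0912.
Each bolus raises the concentration by D/Vd = 1690/67 ≈ 25.224 mcg/mL.
Steady-state peak Cmax,ss = C₀·R ≈ 25.224 × 1.0912 ≈ 27.524 mcg/mL.

27.5 mcg/mL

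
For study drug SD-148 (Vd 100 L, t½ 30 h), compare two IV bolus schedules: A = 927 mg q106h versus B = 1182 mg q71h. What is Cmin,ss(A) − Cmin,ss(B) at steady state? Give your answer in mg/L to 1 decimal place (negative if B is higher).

-2.0 mg/L

Regimen A: f = (1/2)^(106/30) ≈ 0.0864; Cmin,ss = (927/100)·f/(1−f) ≈ 0.877 mg/L.
Regimen B: f = (1/2)^(71/30) ≈ 0.1939; Cmin,ss = (1182/100)·f/(1−f) ≈ 2.843 mg/L.
Difference ≈ 0.877 − 2.843 ≈ -1.966 mg/L.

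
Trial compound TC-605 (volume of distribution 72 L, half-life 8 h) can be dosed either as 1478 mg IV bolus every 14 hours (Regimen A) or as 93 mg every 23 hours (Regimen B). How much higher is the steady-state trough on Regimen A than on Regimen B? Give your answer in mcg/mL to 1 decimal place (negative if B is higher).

8.5 mcg/mL

Regimen A: f = (1/2)^(14/8) ≈ 0.2973; Cmin,ss = (1478/72)·f/(1−f) ≈ 8.685 mcg/mL.
Regimen B: f = (1/2)^(23/8) ≈ 0.1363; Cmin,ss = (93/72)·f/(1−f) ≈ 0.204 mcg/mL.
Difference ≈ 8.685 − 0.204 ≈ 8.481 mcg/mL.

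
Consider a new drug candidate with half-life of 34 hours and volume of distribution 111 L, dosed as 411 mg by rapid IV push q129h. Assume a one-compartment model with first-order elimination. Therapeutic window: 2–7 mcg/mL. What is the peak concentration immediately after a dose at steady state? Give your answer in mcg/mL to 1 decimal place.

4.0 mcg/mL

Over one 129-h interval, 129/34 ≈ 3.7941 half-lives elapse, leaving f ≈ 0.0721 of each dose.
Accumulation ratio R = 1/(1 − f) ≈ 1/0.9279 ≈ 1.0777.
Single-dose peak C₀ = D/Vd = 411/111 ≈ 3.703 mcg/mL.
Steady-state peak Cmax,ss = C₀·R ≈ 3.703 × 1.0777 ≈ 3.991 mcg/mL.
Peak 4.0 mcg/mL vs MTC 7 mcg/mL: below toxic threshold.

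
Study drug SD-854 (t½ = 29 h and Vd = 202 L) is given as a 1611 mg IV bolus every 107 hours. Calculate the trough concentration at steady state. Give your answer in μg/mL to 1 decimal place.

k = ln2/t½ = ln2/29 ≈ 0.023902 h⁻¹; fraction remaining f = e^(−kτ) = e^(−0.023902×107) ≈ 0.0775.
Single-dose peak C₀ = D/Vd = 1611/202 ≈ 7.975 μg/mL.
Steady-state trough Cmin,ss = C₀·f/(1−f) ≈ 7.975 × 0.0775/0.9225 ≈ 0.670 μg/mL.

0.7 μg/mL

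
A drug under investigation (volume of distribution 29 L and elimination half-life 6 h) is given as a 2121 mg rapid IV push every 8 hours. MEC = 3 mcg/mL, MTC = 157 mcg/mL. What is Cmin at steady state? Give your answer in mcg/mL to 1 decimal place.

48.1 mcg/mL

Over one 8-h interval, 8/6 ≈ 1.3333 half-lives elapse, leaving f ≈ 0.3969 of each dose.
Single-dose peak C₀ = D/Vd = 2121/29 ≈ 73.138 mcg/mL.
Steady-state trough Cmin,ss = C₀·f/(1−f) ≈ 73.138 × 0.3969/0.6031 ≈ 48.132 mcg/mL.
Trough 48.1 mcg/mL vs MEC 3 mcg/mL: adequate.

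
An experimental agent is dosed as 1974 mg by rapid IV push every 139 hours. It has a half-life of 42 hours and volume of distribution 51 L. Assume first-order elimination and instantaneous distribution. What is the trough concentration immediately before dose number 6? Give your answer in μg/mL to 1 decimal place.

4.3 μg/mL

f = (1/2)^(τ/t½) = (1/2)^(139/42) ≈ 0.1009.
C₀ = D/Vd = 1974/51 ≈ 38.706 μg/mL.
Before the 6th dose, 5 doses have been given. Superposition: Cmin = C₀·(f + f² + … + f^5).
≈ 38.706 × (0.1009 + 0.0102 + 0.0010 + 0.0001 + 0.0000) ≈ 38.706 × 0.1122 ≈ 4.343 μg/mL.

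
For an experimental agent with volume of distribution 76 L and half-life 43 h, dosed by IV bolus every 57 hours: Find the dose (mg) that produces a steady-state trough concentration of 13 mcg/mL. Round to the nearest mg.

τ/t½ = 57/43 ≈ 1.3256, so f = (1/2)^(57/43) ≈ 0.398988.
Cmin,ss = (D/Vd)·f/(1−f), so D = Cmin,ss·Vd·(1−f)/f.
D = 13 × 76 × (1−f)/f ≈ 13 × 76 × 1.50634 ≈ 1488.26 mg.

1488 mg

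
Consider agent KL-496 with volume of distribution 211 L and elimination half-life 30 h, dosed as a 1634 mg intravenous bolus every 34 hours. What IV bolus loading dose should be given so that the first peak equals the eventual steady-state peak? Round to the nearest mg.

f = (1/2)^(34/30) ≈ 0.455861; accumulation ratio R = 1/(1−f) ≈ 1.83777.
Loading dose to hit Cmax,ss on first dose: D_load = D_maint·R ≈ 1634 × 1.83777 ≈ 3002.92 mg.

3003 mg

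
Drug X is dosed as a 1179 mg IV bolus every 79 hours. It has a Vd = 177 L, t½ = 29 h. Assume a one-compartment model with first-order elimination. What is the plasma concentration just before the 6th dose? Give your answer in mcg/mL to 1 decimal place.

1.2 mcg/mL

f = (1/2)^(τ/t½) = (1/2)^(79/29) ≈ 0.1513.
C₀ = D/Vd = 1179/177 ≈ 6.661 mcg/mL.
Before the 6th dose, 5 doses have been given. Superposition: Cmin = C₀·(f + f² + … + f^5).
≈ 6.661 × (0.1513 + 0.0229 + 0.0035 + 0.0005 + 0.0001) ≈ 6.661 × 0.1783 ≈ 1.188 mcg/mL.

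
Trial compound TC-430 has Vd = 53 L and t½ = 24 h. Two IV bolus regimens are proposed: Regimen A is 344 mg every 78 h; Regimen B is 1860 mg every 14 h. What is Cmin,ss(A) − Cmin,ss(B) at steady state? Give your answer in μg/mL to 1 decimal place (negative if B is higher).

Regimen A: f = (1/2)^(78/24) ≈ 0.1051; Cmin,ss = (344/53)·f/(1−f) ≈ 0.762 μg/mL.
Regimen B: f = (1/2)^(14/24) ≈ 0.6674; Cmin,ss = (1860/53)·f/(1−f) ≈ 70.421 μg/mL.
Difference ≈ 0.762 − 70.421 ≈ -69.659 μg/mL.

-69.7 μg/mL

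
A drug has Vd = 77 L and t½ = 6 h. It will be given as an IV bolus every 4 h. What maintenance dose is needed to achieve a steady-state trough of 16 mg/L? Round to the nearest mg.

724 mg

τ/t½ = 4/6 ≈ 0.66667, so f = (1/2)^(4/6) ≈ 0.629961.
Cmin,ss = (D/Vd)·f/(1−f), so D = Cmin,ss·Vd·(1−f)/f.
D = 16 × 77 × (1−f)/f ≈ 16 × 77 × 0.58740 ≈ 723.68 mg.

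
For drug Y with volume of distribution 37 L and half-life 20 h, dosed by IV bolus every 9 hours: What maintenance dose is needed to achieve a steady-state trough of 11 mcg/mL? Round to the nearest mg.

149 mg

τ/t½ = 9/20 ≈ 0.45, so f = (1/2)^(9/20) ≈ 0.732043.
Cmin,ss = (D/Vd)·f/(1−f), so D = Cmin,ss·Vd·(1−f)/f.
D = 11 × 37 × (1−f)/f ≈ 11 × 37 × 0.36604 ≈ 148.98 mg.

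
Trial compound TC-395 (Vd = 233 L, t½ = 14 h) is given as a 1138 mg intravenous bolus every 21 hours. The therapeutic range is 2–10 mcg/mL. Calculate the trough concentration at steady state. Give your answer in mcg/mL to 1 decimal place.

Over one 21-h interval, 21/14 ≈ 1.5 half-lives elapse, leaving f ≈ 0.3536 of each dose.
Accumulation ratio R = 1/(1 − f) ≈ 1/0.6464 ≈ 1.5470.
Each bolus raises the concentration by D/Vd = 1138/233 ≈ 4.884 mcg/mL.
Cmax,ss = C₀/(1 − f) ≈ 4.884/0.6464 ≈ 7.556 mcg/mL.
One interval later, Cmin,ss = Cmax,ss·e^(−kτ) ≈ 7.556 × 0.3536 ≈ 2.672 mcg/mL.
Trough 2.7 mcg/mL vs MEC 2 mcg/mL: adequate.

2.7 mcg/mL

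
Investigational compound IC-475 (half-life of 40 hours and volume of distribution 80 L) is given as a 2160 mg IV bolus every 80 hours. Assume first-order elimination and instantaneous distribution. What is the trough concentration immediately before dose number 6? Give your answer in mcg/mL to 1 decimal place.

f = (1/2)^(τ/t½) = (1/2)^(80/40) ≈ 0.2500.
C₀ = D/Vd = 2160/80 ≈ 27.000 mcg/mL.
Before the 6th dose, 5 doses have been given. Superposition: Cmin = C₀·(f + f² + … + f^5).
≈ 27.000 × (0.2500 + 0.0625 + 0.0156 + 0.0039 + 0.0010) ≈ 27.000 × 0.3330 ≈ 8.991 mcg/mL.

9.0 mcg/mL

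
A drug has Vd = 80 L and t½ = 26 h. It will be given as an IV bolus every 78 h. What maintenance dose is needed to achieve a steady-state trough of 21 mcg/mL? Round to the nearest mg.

τ/t½ = 78/26 ≈ 3, so f = (1/2)^(78/26) ≈ 0.125000.
Cmin,ss = (D/Vd)·f/(1−f), so D = Cmin,ss·Vd·(1−f)/f.
D = 21 × 80 × (1−f)/f ≈ 21 × 80 × 7.00000 ≈ 11760.00 mg.

11760 mg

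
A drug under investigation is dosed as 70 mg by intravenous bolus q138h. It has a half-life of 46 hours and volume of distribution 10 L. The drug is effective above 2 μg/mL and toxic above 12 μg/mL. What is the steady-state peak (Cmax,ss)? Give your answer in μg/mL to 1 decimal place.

τ = 138 h = 3 half-lives, so f = (1/2)^3 = 0.125.
Accumulation ratio R = 1/(1 − f) = 1/0.875 = 8/7.
Single-dose peak C₀ = D/Vd = 70/10 = 7 μg/mL.
Steady-state peak Cmax,ss = C₀·R = 7 × 8/7 ≈ 8.000 μg/mL.
Peak 8.0 μg/mL vs MTC 12 μg/mL: below toxic threshold.

8.0 μg/mL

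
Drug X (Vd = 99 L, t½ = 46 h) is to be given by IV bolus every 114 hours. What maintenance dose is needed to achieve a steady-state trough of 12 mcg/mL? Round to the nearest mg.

τ/t½ = 114/46 ≈ 2.4783, so f = (1/2)^(114/46) ≈ 0.179461.
Cmin,ss = (D/Vd)·f/(1−f), so D = Cmin,ss·Vd·(1−f)/f.
D = 12 × 99 × (1−f)/f ≈ 12 × 99 × 4.57224 ≈ 5431.82 mg.

5432 mg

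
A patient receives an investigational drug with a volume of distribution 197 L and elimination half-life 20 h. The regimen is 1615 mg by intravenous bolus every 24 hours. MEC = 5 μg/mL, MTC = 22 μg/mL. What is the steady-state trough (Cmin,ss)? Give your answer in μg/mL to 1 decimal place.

τ/t½ = 24/20 ≈ 1.2, so fraction remaining f = (1/2)^(24/20) ≈ 0.4353.
Single-dose peak C₀ = D/Vd = 1615/197 ≈ 8.198 μg/mL.
Steady-state trough Cmin,ss = C₀·f/(1−f) ≈ 8.198 × 0.4353/0.5647 ≈ 6.319 μg/mL.
Trough 6.3 μg/mL vs MEC 5 μg/mL: adequate.

6.3 μg/mL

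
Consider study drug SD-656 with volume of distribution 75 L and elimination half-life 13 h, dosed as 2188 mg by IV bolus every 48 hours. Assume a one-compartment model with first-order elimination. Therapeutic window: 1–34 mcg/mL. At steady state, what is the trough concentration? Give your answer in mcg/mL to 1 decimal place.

τ/t½ = 48/13 ≈ 3.6923, so fraction remaining f = (1/2)^(48/13) ≈ 0.0774.
At steady state, accumulation factor R = 1/(1 − e^(−kτ)) ≈ 1.0839.
Each bolus raises the concentration by D/Vd = 2188/75 ≈ 29.173 mcg/mL.
Cmax,ss = C₀/(1 − f) ≈ 29.173/0.9226 ≈ 31.620 mcg/mL.
Steady-state trough Cmin,ss = Cmax,ss·f ≈ 31.620 × 0.0774 ≈ 2.447 mcg/mL.
Trough 2.4 mcg/mL vs MEC 1 mcg/mL: adequate.

2.4 mcg/mL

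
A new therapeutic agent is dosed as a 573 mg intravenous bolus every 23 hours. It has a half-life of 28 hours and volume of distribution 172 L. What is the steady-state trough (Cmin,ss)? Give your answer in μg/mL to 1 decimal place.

τ/t½ = 23/28 ≈ 0.82143, so fraction remaining f = (1/2)^(23/28) ≈ 0.5659.
At steady state, accumulation factor R = 1/(1 − e^(−kτ)) ≈ 2.3036.
Each bolus raises the concentration by D/Vd = 573/172 ≈ 3.331 μg/mL.
Steady-state peak Cmax,ss = C₀·R ≈ 3.331 × 2.3036 ≈ 7.673 μg/mL.
Steady-state trough Cmin,ss = Cmax,ss·f ≈ 7.673 × 0.5659 ≈ 4.342 μg/mL.

4.3 μg/mL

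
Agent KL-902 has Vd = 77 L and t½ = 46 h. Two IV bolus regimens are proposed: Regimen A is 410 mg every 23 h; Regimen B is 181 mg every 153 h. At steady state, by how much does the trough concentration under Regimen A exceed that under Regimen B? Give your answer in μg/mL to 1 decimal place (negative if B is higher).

Regimen A: f = (1/2)^(23/46) ≈ 0.7071; Cmin,ss = (410/77)·f/(1−f) ≈ 12.854 μg/mL.
Regimen B: f = (1/2)^(153/46) ≈ 0.0997; Cmin,ss = (181/77)·f/(1−f) ≈ 0.260 μg/mL.
Difference ≈ 12.854 − 0.260 ≈ 12.594 μg/mL.

12.6 μg/mL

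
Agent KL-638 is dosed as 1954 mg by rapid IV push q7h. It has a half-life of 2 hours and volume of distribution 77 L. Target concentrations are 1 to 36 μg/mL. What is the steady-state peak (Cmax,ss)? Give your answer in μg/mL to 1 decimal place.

27.8 μg/mL

k = ln2/t½ = ln2/2 ≈ 0.346574 h⁻¹; fraction remaining f = e^(−kτ) = e^(−0.346574×7) ≈ 0.0884.
Accumulation ratio R = 1/(1 − f) ≈ 1/0.9116 ≈ 1.0970.
Single-dose peak C₀ = D/Vd = 1954/77 ≈ 25.377 μg/mL.
Steady-state peak Cmax,ss = C₀·R ≈ 25.377 × 1.0970 ≈ 27.839 μg/mL.
Peak 27.8 μg/mL vs MTC 36 μg/mL: below toxic threshold.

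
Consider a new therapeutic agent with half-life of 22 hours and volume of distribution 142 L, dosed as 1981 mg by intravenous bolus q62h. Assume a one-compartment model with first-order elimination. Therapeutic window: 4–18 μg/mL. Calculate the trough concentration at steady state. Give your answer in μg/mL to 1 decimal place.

τ/t½ = 62/22 ≈ 2.8182, so fraction remaining f = (1/2)^(62/22) ≈ 0.1418.
At steady state, accumulation factor R = 1/(1 − e^(−kτ)) ≈ 1.1652.
Each bolus raises the concentration by D/Vd = 1981/142 ≈ 13.951 μg/mL.
Steady-state peak Cmax,ss = C₀·R ≈ 13.951 × 1.1652 ≈ 16.256 μg/mL.
One interval later, Cmin,ss = Cmax,ss·e^(−kτ) ≈ 16.256 × 0.1418 ≈ 2.305 μg/mL.
Trough 2.3 μg/mL vs MEC 4 μg/mL: subtherapeutic.

2.3 μg/mL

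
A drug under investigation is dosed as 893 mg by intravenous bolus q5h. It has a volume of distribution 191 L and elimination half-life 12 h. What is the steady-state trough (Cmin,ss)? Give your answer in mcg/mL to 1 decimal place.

14.0 mcg/mL

k = ln2/t½ = ln2/12 ≈ 0.057762 h⁻¹; fraction remaining f = e^(−kτ) = e^(−0.057762×5) ≈ 0.7492.
Accumulation ratio R = 1/(1 − f) ≈ 1/0.2508 ≈ 3.9872.
Each bolus raises the concentration by D/Vd = 893/191 ≈ 4.675 mcg/mL.
Steady-state peak Cmax,ss = C₀·R ≈ 4.675 × 3.9872 ≈ 18.640 mcg/mL.
One interval later, Cmin,ss = Cmax,ss·e^(−kτ) ≈ 18.640 × 0.7492 ≈ 13.965 mcg/mL.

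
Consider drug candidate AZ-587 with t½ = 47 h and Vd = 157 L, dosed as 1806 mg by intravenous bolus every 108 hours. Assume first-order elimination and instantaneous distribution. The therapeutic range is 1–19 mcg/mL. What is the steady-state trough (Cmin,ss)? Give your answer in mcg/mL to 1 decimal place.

2.9 mcg/mL

τ/t½ = 108/47 ≈ 2.2979, so fraction remaining f = (1/2)^(108/47) ≈ 0.2034.
Single-dose peak C₀ = D/Vd = 1806/157 ≈ 11.503 mcg/mL.
Steady-state trough Cmin,ss = C₀·f/(1−f) ≈ 11.503 × 0.2034/0.7966 ≈ 2.937 mcg/mL.
Trough 2.9 mcg/mL vs MEC 1 mcg/mL: adequate.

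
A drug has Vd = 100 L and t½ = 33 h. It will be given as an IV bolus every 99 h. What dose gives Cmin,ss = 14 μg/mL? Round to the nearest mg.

τ/t½ = 99/33 ≈ 3, so f = (1/2)^(99/33) ≈ 0.125000.
Cmin,ss = (D/Vd)·f/(1−f), so D = Cmin,ss·Vd·(1−f)/f.
D = 14 × 100 × (1−f)/f ≈ 14 × 100 × 7.00000 ≈ 9800.00 mg.

9800 mg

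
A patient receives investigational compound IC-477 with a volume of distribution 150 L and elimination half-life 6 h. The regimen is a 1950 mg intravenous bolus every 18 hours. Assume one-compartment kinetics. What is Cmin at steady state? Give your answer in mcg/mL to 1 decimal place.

1.9 mcg/mL

τ = 18 h = 3 half-lives, so f = (1/2)^3 = 0.125.
At steady state, R = 1/(1 − 0.125) = 8/7.
Single-dose peak C₀ = D/Vd = 1950/150 = 13 mcg/mL.
Steady-state peak Cmax,ss = C₀·R = 13 × 8/7 ≈ 14.857 mcg/mL.
Steady-state trough Cmin,ss = Cmax,ss·f ≈ 14.857 × 0.125 ≈ 1.857 mcg/mL.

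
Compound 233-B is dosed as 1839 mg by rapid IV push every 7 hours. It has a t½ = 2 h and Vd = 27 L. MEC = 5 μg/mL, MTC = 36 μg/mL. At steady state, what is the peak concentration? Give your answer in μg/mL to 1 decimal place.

74.7 μg/mL

Over one 7-h interval, 7/2 ≈ 3.5 half-lives elapse, leaving f ≈ 0.0884 of each dose.
At steady state, accumulation factor R = 1/(1 − e^(−kτ)) ≈ 1.0970.
Single-dose peak C₀ = D/Vd = 1839/27 ≈ 68.111 μg/mL.
Steady-state peak Cmax,ss = C₀·R ≈ 68.111 × 1.0970 ≈ 74.718 μg/mL.
Peak 74.7 μg/mL vs MTC 36 μg/mL: exceeds toxic threshold.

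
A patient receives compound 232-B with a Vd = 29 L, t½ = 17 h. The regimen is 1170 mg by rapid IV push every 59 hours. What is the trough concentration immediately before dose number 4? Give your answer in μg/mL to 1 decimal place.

4.0 μg/mL

f = (1/2)^(τ/t½) = (1/2)^(59/17) ≈ 0.0902.
C₀ = D/Vd = 1170/29 ≈ 40.345 μg/mL.
Before the 4th dose, 3 doses have been given. Superposition: Cmin = C₀·(f + f² + … + f^3).
≈ 40.345 × (0.0902 + 0.0081 + 0.0007) ≈ 40.345 × 0.0990 ≈ 3.994 μg/mL.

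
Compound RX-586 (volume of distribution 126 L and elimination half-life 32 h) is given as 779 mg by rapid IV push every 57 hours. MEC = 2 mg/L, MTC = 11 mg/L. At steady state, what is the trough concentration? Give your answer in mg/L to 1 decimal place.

Over one 57-h interval, 57/32 ≈ 1.7812 half-lives elapse, leaving f ≈ 0.2909 of each dose.
Single-dose peak C₀ = D/Vd = 779/126 ≈ 6.183 mg/L.
Steady-state trough Cmin,ss = C₀·f/(1−f) ≈ 6.183 × 0.2909/0.7091 ≈ 2.537 mg/L.
Trough 2.5 mg/L vs MEC 2 mg/L: adequate.

2.5 mg/L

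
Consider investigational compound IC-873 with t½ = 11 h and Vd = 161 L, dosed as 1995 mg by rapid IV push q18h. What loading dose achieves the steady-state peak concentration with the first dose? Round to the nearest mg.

2941 mg

f = (1/2)^(18/11) ≈ 0.321666; accumulation ratio R = 1/(1−f) ≈ 1.47420.
Loading dose to hit Cmax,ss on first dose: D_load = D_maint·R ≈ 1995 × 1.47420 ≈ 2941.03 mg.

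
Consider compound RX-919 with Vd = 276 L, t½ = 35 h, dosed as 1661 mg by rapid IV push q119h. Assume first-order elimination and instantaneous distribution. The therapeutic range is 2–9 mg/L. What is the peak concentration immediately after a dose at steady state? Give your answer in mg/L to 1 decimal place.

τ/t½ = 119/35 ≈ 3.4, so fraction remaining f = (1/2)^(119/35) ≈ 0.0947.
At steady state, accumulation factor R = 1/(1 − e^(−kτ)) ≈ 1.1046.
Each bolus raises the concentration by D/Vd = 1661/276 ≈ 6.018 mg/L.
Cmax,ss = C₀/(1 − f) ≈ 6.018/0.9053 ≈ 6.648 mg/L.
Peak 6.6 mg/L vs MTC 9 mg/L: below toxic threshold.

6.6 mg/L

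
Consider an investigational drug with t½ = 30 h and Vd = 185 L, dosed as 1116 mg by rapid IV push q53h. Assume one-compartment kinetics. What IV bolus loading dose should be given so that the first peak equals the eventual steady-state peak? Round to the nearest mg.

f = (1/2)^(53/30) ≈ 0.293887; accumulation ratio R = 1/(1−f) ≈ 1.41620.
Loading dose to hit Cmax,ss on first dose: D_load = D_maint·R ≈ 1116 × 1.41620 ≈ 1580.48 mg.

1580 mg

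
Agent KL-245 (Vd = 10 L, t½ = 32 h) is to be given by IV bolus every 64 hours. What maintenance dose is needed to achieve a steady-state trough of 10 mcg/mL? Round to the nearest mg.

τ/t½ = 64/32 ≈ 2, so f = (1/2)^(64/32) ≈ 0.250000.
Cmin,ss = (D/Vd)·f/(1−f), so D = Cmin,ss·Vd·(1−f)/f.
D = 10 × 10 × (1−f)/f ≈ 10 × 10 × 3.00000 ≈ 300.00 mg.

300 mg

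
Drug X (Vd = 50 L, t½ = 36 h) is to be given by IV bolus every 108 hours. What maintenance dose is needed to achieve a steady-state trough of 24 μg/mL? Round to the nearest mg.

τ/t½ = 108/36 ≈ 3, so f = (1/2)^(108/36) ≈ 0.125000.
Cmin,ss = (D/Vd)·f/(1−f), so D = Cmin,ss·Vd·(1−f)/f.
D = 24 × 50 × (1−f)/f ≈ 24 × 50 × 7.00000 ≈ 8400.00 mg.

8400 mg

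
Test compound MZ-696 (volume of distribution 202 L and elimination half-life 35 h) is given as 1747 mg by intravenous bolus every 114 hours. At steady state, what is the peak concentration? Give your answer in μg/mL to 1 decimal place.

Over one 114-h interval, 114/35 ≈ 3.2571 half-lives elapse, leaving f ≈ 0.1046 of each dose.
At steady state, accumulation factor R = 1/(1 − e^(−kτ)) ≈ 1.1168.
Single-dose peak C₀ = D/Vd = 1747/202 ≈ 8.649 μg/mL.
Steady-state peak Cmax,ss = C₀·R ≈ 8.649 × 1.1168 ≈ 9.659 μg/mL.

9.7 μg/mL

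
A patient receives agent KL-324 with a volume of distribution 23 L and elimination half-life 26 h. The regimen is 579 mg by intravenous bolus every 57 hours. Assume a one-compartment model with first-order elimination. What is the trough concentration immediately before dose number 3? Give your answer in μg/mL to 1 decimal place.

6.7 μg/mL

f = (1/2)^(τ/t½) = (1/2)^(57/26) ≈ 0.2188.
C₀ = D/Vd = 579/23 ≈ 25.174 μg/mL.
Before the 3rd dose, 2 doses have been given. Superposition: Cmin = C₀·(f + f²).
≈ 25.174 × (0.2188 + 0.0479) ≈ 25.174 × 0.2667 ≈ 6.714 μg/mL.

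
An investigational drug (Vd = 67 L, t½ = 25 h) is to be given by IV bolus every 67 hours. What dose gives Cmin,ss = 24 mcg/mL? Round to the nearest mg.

8697 mg

τ/t½ = 67/25 ≈ 2.68, so f = (1/2)^(67/25) ≈ 0.156041.
Cmin,ss = (D/Vd)·f/(1−f), so D = Cmin,ss·Vd·(1−f)/f.
D = 24 × 67 × (1−f)/f ≈ 24 × 67 × 5.40857 ≈ 8696.98 mg.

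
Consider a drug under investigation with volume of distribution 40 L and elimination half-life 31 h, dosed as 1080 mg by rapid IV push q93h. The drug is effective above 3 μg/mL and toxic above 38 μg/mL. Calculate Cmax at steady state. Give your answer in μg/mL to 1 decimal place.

τ = 93 h = 3 half-lives, so f = (1/2)^3 = 0.125.
Accumulation ratio R = 1/(1 − f) = 1/0.875 = 8/7.
Single-dose peak C₀ = D/Vd = 1080/40 = 27 μg/mL.
Steady-state peak Cmax,ss = C₀·R = 27 × 8/7 ≈ 30.857 μg/mL.
Peak 30.9 μg/mL vs MTC 38 μg/mL: below toxic threshold.

30.9 μg/mL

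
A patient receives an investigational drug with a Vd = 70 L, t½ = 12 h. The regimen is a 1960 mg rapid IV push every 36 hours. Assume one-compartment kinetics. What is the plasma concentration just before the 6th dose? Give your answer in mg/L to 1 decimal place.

4.0 mg/L

f = (1/2)^(τ/t½) = (1/2)^(36/12) ≈ 0.1250.
C₀ = D/Vd = 1960/70 ≈ 28.000 mg/L.
Before the 6th dose, 5 doses have been given. Superposition: Cmin = C₀·(f + f² + … + f^5).
≈ 28.000 × (0.1250 + 0.0156 + 0.0020 + 0.0002 + 0.0000) ≈ 28.000 × 0.1428 ≈ 3.998 mg/L.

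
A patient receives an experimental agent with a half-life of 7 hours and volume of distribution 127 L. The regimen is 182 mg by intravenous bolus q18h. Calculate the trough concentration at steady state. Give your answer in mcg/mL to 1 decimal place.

0.3 mcg/mL

Over one 18-h interval, 18/7 ≈ 2.5714 half-lives elapse, leaving f ≈ 0.1682 of each dose.
Each bolus raises the concentration by D/Vd = 182/127 ≈ 1.433 mcg/mL.
Steady-state trough Cmin,ss = C₀·f/(1−f) ≈ 1.433 × 0.1682/0.8318 ≈ 0.290 mcg/mL.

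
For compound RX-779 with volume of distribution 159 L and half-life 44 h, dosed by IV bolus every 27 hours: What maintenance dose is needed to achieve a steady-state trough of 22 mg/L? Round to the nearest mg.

τ/t½ = 27/44 ≈ 0.61364, so f = (1/2)^(27/44) ≈ 0.653547.
Cmin,ss = (D/Vd)·f/(1−f), so D = Cmin,ss·Vd·(1−f)/f.
D = 22 × 159 × (1−f)/f ≈ 22 × 159 × 0.53011 ≈ 1854.32 mg.

1854 mg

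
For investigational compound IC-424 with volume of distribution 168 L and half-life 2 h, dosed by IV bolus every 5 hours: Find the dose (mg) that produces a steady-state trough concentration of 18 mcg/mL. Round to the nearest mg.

14082 mg

τ/t½ = 5/2 ≈ 2.5, so f = (1/2)^(5/2) ≈ 0.176777.
Cmin,ss = (D/Vd)·f/(1−f), so D = Cmin,ss·Vd·(1−f)/f.
D = 18 × 168 × (1−f)/f ≈ 18 × 168 × 4.65684 ≈ 14082.28 mg.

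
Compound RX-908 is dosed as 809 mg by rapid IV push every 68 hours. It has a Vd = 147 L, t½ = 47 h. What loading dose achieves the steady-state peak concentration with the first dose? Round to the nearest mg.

1278 mg

f = (1/2)^(68/47) ≈ 0.366832; accumulation ratio R = 1/(1−f) ≈ 1.57936.
Loading dose to hit Cmax,ss on first dose: D_load = D_maint·R ≈ 809 × 1.57936 ≈ 1277.70 mg.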